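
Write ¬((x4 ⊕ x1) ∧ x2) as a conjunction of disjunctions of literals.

(¬x4 ∨ x1 ∨ ¬x2) ∧ (¬x1 ∨ x4 ∨ ¬x2)

¬((x4 ⊕ x1) ∧ x2)
≡ ¬((x4 ∨ x1) ∧ ¬(x4 ∧ x1) ∧ x2)   (expand ⊕)
≡ ¬(x4 ∨ x1) ∨ ¬¬(x4 ∧ x1) ∨ ¬x2   (De Morgan)
≡ (¬x4 ∧ ¬x1) ∨ ¬¬(x4 ∧ x1) ∨ ¬x2   (De Morgan)
≡ (¬x4 ∧ ¬x1) ∨ (x4 ∧ x1) ∨ ¬x2   (double negation)
≡ (¬x4 ∨ x4 ∨ ¬x2) ∧ (¬x4 ∨ x1 ∨ ¬x2) ∧ (¬x1 ∨ x4 ∨ ¬x2) ∧ (¬x1 ∨ x1 ∨ ¬x2)   (distribute ∨ over ∧)
≡ (¬x4 ∨ x1 ∨ ¬x2) ∧ (¬x1 ∨ x4 ∨ ¬x2)   (simplify)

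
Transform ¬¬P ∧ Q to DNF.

P ∧ Q

¬¬P ∧ Q
⇔ P ∧ Q   (double negation)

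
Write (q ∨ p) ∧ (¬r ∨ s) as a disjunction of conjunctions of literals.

(q ∨ p) ∧ (¬r ∨ s)
⇔ q ∧ ¬r ∨ q ∧ s ∨ p ∧ ¬r ∨ p ∧ s   [distribute ∧ over ∨]

q ∧ ¬r ∨ q ∧ s ∨ p ∧ ¬r ∨ p ∧ s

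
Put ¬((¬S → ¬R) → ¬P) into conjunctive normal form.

¬((¬S → ¬R) → ¬P)
≡ ¬(¬(¬S → ¬R) ∨ ¬P)   — eliminate →
≡ ¬(¬(¬¬S ∨ ¬R) ∨ ¬P)   — eliminate →
≡ ¬¬(¬¬S ∨ ¬R) ∧ ¬¬P   — De Morgan
≡ (¬¬S ∨ ¬R) ∧ ¬¬P   — double negation
≡ (S ∨ ¬R) ∧ ¬¬P   — double negation
≡ (S ∨ ¬R) ∧ P   — double negation

(S ∨ ¬R) ∧ P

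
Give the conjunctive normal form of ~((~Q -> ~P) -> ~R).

(Q | ~P) & R

~((~Q -> ~P) -> ~R)
= ~(~(~Q -> ~P) | ~R)   [eliminate ->]
= ~(~(~~Q | ~P) | ~R)   [eliminate ->]
= ~~(~~Q | ~P) & ~~R   [De Morgan]
= (~~Q | ~P) & ~~R   [double negation]
= (Q | ~P) & ~~R   [double negation]
= (Q | ~P) & R   [double negation]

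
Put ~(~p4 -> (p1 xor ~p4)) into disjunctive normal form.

~(~p4 -> (p1 xor ~p4))
⇔ ~(~~p4 | (p1 xor ~p4))   — eliminate ->
⇔ ~(~~p4 | (p1 & ~~p4) | (~p1 & ~p4))   — expand xor
⇔ ~~~p4 & ~(p1 & ~~p4) & ~(~p1 & ~p4)   — De Morgan
⇔ ~p4 & ~(p1 & ~~p4) & ~(~p1 & ~p4)   — double negation
⇔ ~p4 & (~p1 | ~~~p4) & ~(~p1 & ~p4)   — De Morgan
⇔ ~p4 & (~p1 | ~p4) & ~(~p1 & ~p4)   — double negation
⇔ ~p4 & (~p1 | ~p4) & (~~p1 | ~~p4)   — De Morgan
⇔ ~p4 & (~p1 | ~p4) & (p1 | ~~p4)   — double negation
⇔ ~p4 & (~p1 | ~p4) & (p1 | p4)   — double negation
⇔ (~p4 & ~p1 & p1) | (~p4 & ~p1 & p4) | (~p4 & ~p4 & p1) | (~p4 & ~p4 & p4)   — distribute & over |
⇔ ~p4 & p1   — simplify

~p4 & p1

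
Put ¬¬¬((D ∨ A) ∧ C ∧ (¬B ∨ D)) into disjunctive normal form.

¬¬¬((D ∨ A) ∧ C ∧ (¬B ∨ D))
≡ ¬((D ∨ A) ∧ C ∧ (¬B ∨ D))   [double negation]
≡ ¬(D ∨ A) ∨ ¬C ∨ ¬(¬B ∨ D)   [De Morgan]
≡ (¬D ∧ ¬A) ∨ ¬C ∨ ¬(¬B ∨ D)   [De Morgan]
≡ (¬D ∧ ¬A) ∨ ¬C ∨ (¬¬B ∧ ¬D)   [De Morgan]
≡ (¬D ∧ ¬A) ∨ ¬C ∨ (B ∧ ¬D)   [double negation]

(¬D ∧ ¬A) ∨ ¬C ∨ (B ∧ ¬D)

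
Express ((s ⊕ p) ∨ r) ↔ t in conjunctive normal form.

(¬s ∨ p ∨ t) ∧ (¬p ∨ s ∨ t) ∧ (¬r ∨ t) ∧ (¬t ∨ s ∨ p ∨ r) ∧ (¬t ∨ ¬s ∨ ¬p ∨ r)

((s ⊕ p) ∨ r) ↔ t
= (((s ⊕ p) ∨ r) → t) ∧ (t → ((s ⊕ p) ∨ r))   — eliminate ↔
= (¬((s ⊕ p) ∨ r) ∨ t) ∧ (t → ((s ⊕ p) ∨ r))   — eliminate →
= (¬(((s ∨ p) ∧ ¬(s ∧ p)) ∨ r) ∨ t) ∧ (t → ((s ⊕ p) ∨ r))   — expand ⊕
= (¬(((s ∨ p) ∧ ¬(s ∧ p)) ∨ r) ∨ t) ∧ (¬t ∨ (s ⊕ p) ∨ r)   — eliminate →
= (¬(((s ∨ p) ∧ ¬(s ∧ p)) ∨ r) ∨ t) ∧ (¬t ∨ ((s ∨ p) ∧ ¬(s ∧ p)) ∨ r)   — expand ⊕
= ((¬((s ∨ p) ∧ ¬(s ∧ p)) ∧ ¬r) ∨ t) ∧ (¬t ∨ ((s ∨ p) ∧ ¬(s ∧ p)) ∨ r)   — De Morgan
= (((¬(s ∨ p) ∨ ¬¬(s ∧ p)) ∧ ¬r) ∨ t) ∧ (¬t ∨ ((s ∨ p) ∧ ¬(s ∧ p)) ∨ r)   — De Morgan
= ((((¬s ∧ ¬p) ∨ ¬¬(s ∧ p)) ∧ ¬r) ∨ t) ∧ (¬t ∨ ((s ∨ p) ∧ ¬(s ∧ p)) ∨ r)   — De Morgan
= ((((¬s ∧ ¬p) ∨ (s ∧ p)) ∧ ¬r) ∨ t) ∧ (¬t ∨ ((s ∨ p) ∧ ¬(s ∧ p)) ∨ r)   — double negation
= ((((¬s ∧ ¬p) ∨ (s ∧ p)) ∧ ¬r) ∨ t) ∧ (¬t ∨ ((s ∨ p) ∧ (¬s ∨ ¬p)) ∨ r)   — De Morgan
= (¬s ∨ s ∨ t) ∧ (¬s ∨ p ∨ t) ∧ (¬p ∨ s ∨ t) ∧ (¬p ∨ p ∨ t) ∧ (¬r ∨ t) ∧ (¬t ∨ s ∨ p ∨ r) ∧ (¬t ∨ ¬s ∨ ¬p ∨ r)   — distribute ∨ over ∧
= (¬s ∨ p ∨ t) ∧ (¬p ∨ s ∨ t) ∧ (¬r ∨ t) ∧ (¬t ∨ s ∨ p ∨ r) ∧ (¬t ∨ ¬s ∨ ¬p ∨ r)   — simplify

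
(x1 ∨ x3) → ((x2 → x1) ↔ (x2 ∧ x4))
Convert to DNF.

(x1 ∨ x3) → ((x2 → x1) ↔ (x2 ∧ x4))
⇔ ¬(x1 ∨ x3) ∨ ((x2 → x1) ↔ (x2 ∧ x4))
⇔ ¬(x1 ∨ x3) ∨ (((x2 → x1) → (x2 ∧ x4)) ∧ ((x2 ∧ x4) → (x2 → x1)))
⇔ ¬(x1 ∨ x3) ∨ ((¬(x2 → x1) ∨ (x2 ∧ x4)) ∧ ((x2 ∧ x4) → (x2 → x1)))
⇔ ¬(x1 ∨ x3) ∨ ((¬(¬x2 ∨ x1) ∨ (x2 ∧ x4)) ∧ ((x2 ∧ x4) → (x2 → x1)))
⇔ ¬(x1 ∨ x3) ∨ ((¬(¬x2 ∨ x1) ∨ (x2 ∧ x4)) ∧ (¬(x2 ∧ x4) ∨ (x2 → x1)))
⇔ ¬(x1 ∨ x3) ∨ ((¬(¬x2 ∨ x1) ∨ (x2 ∧ x4)) ∧ (¬(x2 ∧ x4) ∨ ¬x2 ∨ x1))
⇔ (¬x1 ∧ ¬x3) ∨ ((¬(¬x2 ∨ x1) ∨ (x2 ∧ x4)) ∧ (¬(x2 ∧ x4) ∨ ¬x2 ∨ x1))
⇔ (¬x1 ∧ ¬x3) ∨ (((¬¬x2 ∧ ¬x1) ∨ (x2 ∧ x4)) ∧ (¬(x2 ∧ x4) ∨ ¬x2 ∨ x1))
⇔ (¬x1 ∧ ¬x3) ∨ (((x2 ∧ ¬x1) ∨ (x2 ∧ x4)) ∧ (¬(x2 ∧ x4) ∨ ¬x2 ∨ x1))
⇔ (¬x1 ∧ ¬x3) ∨ (((x2 ∧ ¬x1) ∨ (x2 ∧ x4)) ∧ (¬x2 ∨ ¬x4 ∨ ¬x2 ∨ x1))
⇔ (¬x1 ∧ ¬x3) ∨ (x2 ∧ ¬x1 ∧ ¬x2) ∨ (x2 ∧ ¬x1 ∧ ¬x4) ∨ (x2 ∧ ¬x1 ∧ ¬x2) ∨ (x2 ∧ ¬x1 ∧ x1) ∨ (x2 ∧ x4 ∧ ¬x2) ∨ (x2 ∧ x4 ∧ ¬x4) ∨ (x2 ∧ x4 ∧ ¬x2) ∨ (x2 ∧ x4 ∧ x1)
⇔ (¬x1 ∧ ¬x3) ∨ (x2 ∧ ¬x1 ∧ ¬x4) ∨ (x2 ∧ x4 ∧ x1)

(¬x1 ∧ ¬x3) ∨ (x2 ∧ ¬x1 ∧ ¬x4) ∨ (x2 ∧ x4 ∧ x1)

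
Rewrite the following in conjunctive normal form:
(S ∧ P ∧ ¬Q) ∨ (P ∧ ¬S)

P ∧ (¬Q ∨ ¬S)

(S ∧ P ∧ ¬Q) ∨ (P ∧ ¬S)
⇔ (S ∨ P) ∧ (S ∨ ¬S) ∧ (P ∨ P) ∧ (P ∨ ¬S) ∧ (¬Q ∨ P) ∧ (¬Q ∨ ¬S)
⇔ P ∧ (¬Q ∨ ¬S)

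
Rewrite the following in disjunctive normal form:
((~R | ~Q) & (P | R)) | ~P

((~R | ~Q) & (P | R)) | ~P
= (~R & P) | (~R & R) | (~Q & P) | (~Q & R) | ~P   [distribute & over |]
= (~R & P) | (~Q & P) | (~Q & R) | ~P   [simplify]

(~R & P) | (~Q & P) | (~Q & R) | ~P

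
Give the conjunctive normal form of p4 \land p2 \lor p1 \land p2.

p4 \land p2 \lor p1 \land p2
= (p4 \lor p1) \land (p4 \lor p2) \land (p2 \lor p1) \land (p2 \lor p2)
= (p4 \lor p1) \land p2

(p4 \lor p1) \land p2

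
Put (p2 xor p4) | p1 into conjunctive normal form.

(p2 xor p4) | p1
≡ ((p2 | p4) & ~(p2 & p4)) | p1   — expand xor
≡ ((p2 | p4) & (~p2 | ~p4)) | p1   — De Morgan
≡ (p2 | p4 | p1) & (~p2 | ~p4 | p1)   — distribute | over &

(p2 | p4 | p1) & (~p2 | ~p4 | p1)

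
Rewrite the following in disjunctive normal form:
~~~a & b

~~~a & b
= ~a & b   [double negation]

~a & b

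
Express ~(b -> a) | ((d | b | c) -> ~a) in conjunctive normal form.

~(b -> a) | ((d | b | c) -> ~a)
≡ ~(~b | a) | ((d | b | c) -> ~a)   [eliminate ->]
≡ ~(~b | a) | ~(d | b | c) | ~a   [eliminate ->]
≡ (~~b & ~a) | ~(d | b | c) | ~a   [De Morgan]
≡ (b & ~a) | ~(d | b | c) | ~a   [double negation]
≡ (b & ~a) | (~d & ~b & ~c) | ~a   [De Morgan]
≡ (b | ~d | ~a) & (b | ~b | ~a) & (b | ~c | ~a) & (~a | ~d | ~a) & (~a | ~b | ~a) & (~a | ~c | ~a)   [distribute | over &]
≡ (~a | ~d) & (~a | ~b) & (~a | ~c)   [simplify]

(~a | ~d) & (~a | ~b) & (~a | ~c)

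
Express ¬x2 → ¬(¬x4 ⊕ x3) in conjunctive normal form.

¬x2 → ¬(¬x4 ⊕ x3)
⇔ ¬¬x2 ∨ ¬(¬x4 ⊕ x3)   — eliminate →
⇔ ¬¬x2 ∨ ¬((¬x4 ∨ x3) ∧ ¬(¬x4 ∧ x3))   — expand ⊕
⇔ x2 ∨ ¬((¬x4 ∨ x3) ∧ ¬(¬x4 ∧ x3))   — double negation
⇔ x2 ∨ ¬(¬x4 ∨ x3) ∨ ¬¬(¬x4 ∧ x3)   — De Morgan
⇔ x2 ∨ (¬¬x4 ∧ ¬x3) ∨ ¬¬(¬x4 ∧ x3)   — De Morgan
⇔ x2 ∨ (x4 ∧ ¬x3) ∨ ¬¬(¬x4 ∧ x3)   — double negation
⇔ x2 ∨ (x4 ∧ ¬x3) ∨ (¬x4 ∧ x3)   — double negation
⇔ (x2 ∨ x4 ∨ ¬x4) ∧ (x2 ∨ x4 ∨ x3) ∧ (x2 ∨ ¬x3 ∨ ¬x4) ∧ (x2 ∨ ¬x3 ∨ x3)   — distribute ∨ over ∧
⇔ (x2 ∨ x4 ∨ x3) ∧ (x2 ∨ ¬x3 ∨ ¬x4)   — simplify

(x2 ∨ x4 ∨ x3) ∧ (x2 ∨ ¬x3 ∨ ¬x4)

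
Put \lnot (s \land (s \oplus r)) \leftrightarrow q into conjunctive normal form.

\lnot (s \land (s \oplus r)) \leftrightarrow q
≡ (\lnot (s \land (s \oplus r)) \to q) \land (q \to \lnot (s \land (s \oplus r)))   [eliminate \leftrightarrow]
≡ (\lnot \lnot (s \land (s \oplus r)) \lor q) \land (q \to \lnot (s \land (s \oplus r)))   [eliminate \to]
≡ (\lnot \lnot (s \land (s \lor r) \land \lnot (s \land r)) \lor q) \land (q \to \lnot (s \land (s \oplus r)))   [expand \oplus]
≡ (\lnot \lnot (s \land (s \lor r) \land \lnot (s \land r)) \lor q) \land (\lnot q \lor \lnot (s \land (s \oplus r)))   [eliminate \to]
≡ (\lnot \lnot (s \land (s \lor r) \land \lnot (s \land r)) \lor q) \land (\lnot q \lor \lnot (s \land (s \lor r) \land \lnot (s \land r)))   [expand \oplus]
≡ ((s \land (s \lor r) \land \lnot (s \land r)) \lor q) \land (\lnot q \lor \lnot (s \land (s \lor r) \land \lnot (s \land r)))   [double negation]
≡ ((s \land (s \lor r) \land (\lnot s \lor \lnot r)) \lor q) \land (\lnot q \lor \lnot (s \land (s \lor r) \land \lnot (s \land r)))   [De Morgan]
≡ ((s \land (s \lor r) \land (\lnot s \lor \lnot r)) \lor q) \land (\lnot q \lor \lnot s \lor \lnot (s \lor r) \lor \lnot \lnot (s \land r))   [De Morgan]
≡ ((s \land (s \lor r) \land (\lnot s \lor \lnot r)) \lor q) \land (\lnot q \lor \lnot s \lor (\lnot s \land \lnot r) \lor \lnot \lnot (s \land r))   [De Morgan]
≡ ((s \land (s \lor r) \land (\lnot s \lor \lnot r)) \lor q) \land (\lnot q \lor \lnot s \lor (\lnot s \land \lnot r) \lor (s \land r))   [double negation]
≡ (s \lor q) \land (s \lor r \lor q) \land (\lnot s \lor \lnot r \lor q) \land (\lnot q \lor \lnot s \lor \lnot s \lor s) \land (\lnot q \lor \lnot s \lor \lnot s \lor r) \land (\lnot q \lor \lnot s \lor \lnot r \lor s) \land (\lnot q \lor \lnot s \lor \lnot r \lor r)   [distribute \lor over \land]
≡ (s \lor q) \land (\lnot s \lor \lnot r \lor q) \land (\lnot q \lor \lnot s \lor r)   [simplify]

(s \lor q) \land (\lnot s \lor \lnot r \lor q) \land (\lnot q \lor \lnot s \lor r)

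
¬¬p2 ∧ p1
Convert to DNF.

p2 ∧ p1

¬¬p2 ∧ p1
≡ p2 ∧ p1   [double negation]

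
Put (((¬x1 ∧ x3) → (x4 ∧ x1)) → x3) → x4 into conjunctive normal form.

(((¬x1 ∧ x3) → (x4 ∧ x1)) → x3) → x4
≡ ¬(((¬x1 ∧ x3) → (x4 ∧ x1)) → x3) ∨ x4   [eliminate →]
≡ ¬(¬((¬x1 ∧ x3) → (x4 ∧ x1)) ∨ x3) ∨ x4   [eliminate →]
≡ ¬(¬(¬(¬x1 ∧ x3) ∨ (x4 ∧ x1)) ∨ x3) ∨ x4   [eliminate →]
≡ (¬¬(¬(¬x1 ∧ x3) ∨ (x4 ∧ x1)) ∧ ¬x3) ∨ x4   [De Morgan]
≡ ((¬(¬x1 ∧ x3) ∨ (x4 ∧ x1)) ∧ ¬x3) ∨ x4   [double negation]
≡ ((¬¬x1 ∨ ¬x3 ∨ (x4 ∧ x1)) ∧ ¬x3) ∨ x4   [De Morgan]
≡ ((x1 ∨ ¬x3 ∨ (x4 ∧ x1)) ∧ ¬x3) ∨ x4   [double negation]
≡ (x1 ∨ ¬x3 ∨ x4 ∨ x4) ∧ (x1 ∨ ¬x3 ∨ x1 ∨ x4) ∧ (¬x3 ∨ x4)   [distribute ∨ over ∧]
≡ ¬x3 ∨ x4   [simplify]

¬x3 ∨ x4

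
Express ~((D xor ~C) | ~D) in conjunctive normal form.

(~D | ~C) & D

~((D xor ~C) | ~D)
= ~(((D | ~C) & ~(D & ~C)) | ~D)
= ~((D | ~C) & ~(D & ~C)) & ~~D
= (~(D | ~C) | ~~(D & ~C)) & ~~D
= ((~D & ~~C) | ~~(D & ~C)) & ~~D
= ((~D & C) | ~~(D & ~C)) & ~~D
= ((~D & C) | (D & ~C)) & ~~D
= ((~D & C) | (D & ~C)) & D
= (~D | D) & (~D | ~C) & (C | D) & (C | ~C) & D
= (~D | ~C) & D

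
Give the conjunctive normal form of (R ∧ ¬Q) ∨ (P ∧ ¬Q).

(R ∨ P) ∧ ¬Q

(R ∧ ¬Q) ∨ (P ∧ ¬Q)
≡ (R ∨ P) ∧ (R ∨ ¬Q) ∧ (¬Q ∨ P) ∧ (¬Q ∨ ¬Q)   — distribute ∨ over ∧
≡ (R ∨ P) ∧ ¬Q   — simplify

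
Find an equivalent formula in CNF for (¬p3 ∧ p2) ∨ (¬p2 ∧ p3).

(¬p3 ∨ ¬p2) ∧ (p2 ∨ p3)

(¬p3 ∧ p2) ∨ (¬p2 ∧ p3)
⇔ (¬p3 ∨ ¬p2) ∧ (¬p3 ∨ p3) ∧ (p2 ∨ ¬p2) ∧ (p2 ∨ p3)   — distribute ∨ over ∧
⇔ (¬p3 ∨ ¬p2) ∧ (p2 ∨ p3)   — simplify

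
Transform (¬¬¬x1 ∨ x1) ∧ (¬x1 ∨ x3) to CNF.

¬x1 ∨ x3

(¬¬¬x1 ∨ x1) ∧ (¬x1 ∨ x3)
≡ (¬x1 ∨ x1) ∧ (¬x1 ∨ x3)   [double negation]
≡ ¬x1 ∨ x3   [simplify]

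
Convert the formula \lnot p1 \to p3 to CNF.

p1 \lor p3

\lnot p1 \to p3
≡ \lnot \lnot p1 \lor p3   [eliminate \to]
≡ p1 \lor p3   [double negation]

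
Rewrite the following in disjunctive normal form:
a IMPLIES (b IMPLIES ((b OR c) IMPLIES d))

a IMPLIES (b IMPLIES ((b OR c) IMPLIES d))
≡ NOT a OR (b IMPLIES ((b OR c) IMPLIES d))
≡ NOT a OR NOT b OR ((b OR c) IMPLIES d)
≡ NOT a OR NOT b OR NOT (b OR c) OR d
≡ NOT a OR NOT b OR (NOT b AND NOT c) OR d
≡ NOT a OR NOT b OR d

NOT a OR NOT b OR d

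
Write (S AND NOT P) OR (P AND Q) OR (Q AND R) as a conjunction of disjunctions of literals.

(S AND NOT P) OR (P AND Q) OR (Q AND R)
≡ (S OR P OR Q) AND (S OR P OR R) AND (S OR Q OR Q) AND (S OR Q OR R) AND (NOT P OR P OR Q) AND (NOT P OR P OR R) AND (NOT P OR Q OR Q) AND (NOT P OR Q OR R)   [distribute OR over AND]
≡ (S OR P OR R) AND (S OR Q) AND (NOT P OR Q)   [simplify]

(S OR P OR R) AND (S OR Q) AND (NOT P OR Q)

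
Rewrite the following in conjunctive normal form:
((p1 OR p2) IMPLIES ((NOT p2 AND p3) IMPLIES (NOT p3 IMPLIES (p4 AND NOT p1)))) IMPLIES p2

(p1 OR p2) AND (p3 OR p2) AND (NOT p3 OR p2)

((p1 OR p2) IMPLIES ((NOT p2 AND p3) IMPLIES (NOT p3 IMPLIES (p4 AND NOT p1)))) IMPLIES p2
⇔ NOT ((p1 OR p2) IMPLIES ((NOT p2 AND p3) IMPLIES (NOT p3 IMPLIES (p4 AND NOT p1)))) OR p2   (eliminate IMPLIES)
⇔ NOT (NOT (p1 OR p2) OR ((NOT p2 AND p3) IMPLIES (NOT p3 IMPLIES (p4 AND NOT p1)))) OR p2   (eliminate IMPLIES)
⇔ NOT (NOT (p1 OR p2) OR NOT (NOT p2 AND p3) OR (NOT p3 IMPLIES (p4 AND NOT p1))) OR p2   (eliminate IMPLIES)
⇔ NOT (NOT (p1 OR p2) OR NOT (NOT p2 AND p3) OR NOT NOT p3 OR (p4 AND NOT p1)) OR p2   (eliminate IMPLIES)
⇔ (NOT NOT (p1 OR p2) AND NOT NOT (NOT p2 AND p3) AND NOT NOT NOT p3 AND NOT (p4 AND NOT p1)) OR p2   (De Morgan)
⇔ ((p1 OR p2) AND NOT NOT (NOT p2 AND p3) AND NOT NOT NOT p3 AND NOT (p4 AND NOT p1)) OR p2   (double negation)
⇔ ((p1 OR p2) AND NOT p2 AND p3 AND NOT NOT NOT p3 AND NOT (p4 AND NOT p1)) OR p2   (double negation)
⇔ ((p1 OR p2) AND NOT p2 AND p3 AND NOT p3 AND NOT (p4 AND NOT p1)) OR p2   (double negation)
⇔ ((p1 OR p2) AND NOT p2 AND p3 AND NOT p3 AND (NOT p4 OR NOT NOT p1)) OR p2   (De Morgan)
⇔ ((p1 OR p2) AND NOT p2 AND p3 AND NOT p3 AND (NOT p4 OR p1)) OR p2   (double negation)
⇔ (p1 OR p2 OR p2) AND (NOT p2 OR p2) AND (p3 OR p2) AND (NOT p3 OR p2) AND (NOT p4 OR p1 OR p2)   (distribute OR over AND)
⇔ (p1 OR p2) AND (p3 OR p2) AND (NOT p3 OR p2)   (simplify)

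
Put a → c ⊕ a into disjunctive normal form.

a → c ⊕ a
= ¬a ∨ (c ⊕ a)   — eliminate →
= ¬a ∨ c ∧ ¬a ∨ ¬c ∧ a   — expand ⊕
= ¬a ∨ ¬c ∧ a   — simplify

¬a ∨ ¬c ∧ a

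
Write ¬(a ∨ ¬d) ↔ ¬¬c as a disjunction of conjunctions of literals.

(a ∧ ¬c) ∨ (¬d ∧ ¬c) ∨ (c ∧ ¬a ∧ d)

¬(a ∨ ¬d) ↔ ¬¬c
≡ (¬(a ∨ ¬d) → ¬¬c) ∧ (¬¬c → ¬(a ∨ ¬d))   [eliminate ↔]
≡ (¬¬(a ∨ ¬d) ∨ ¬¬c) ∧ (¬¬c → ¬(a ∨ ¬d))   [eliminate →]
≡ (¬¬(a ∨ ¬d) ∨ ¬¬c) ∧ (¬¬¬c ∨ ¬(a ∨ ¬d))   [eliminate →]
≡ (a ∨ ¬d ∨ ¬¬c) ∧ (¬¬¬c ∨ ¬(a ∨ ¬d))   [double negation]
≡ (a ∨ ¬d ∨ c) ∧ (¬¬¬c ∨ ¬(a ∨ ¬d))   [double negation]
≡ (a ∨ ¬d ∨ c) ∧ (¬c ∨ ¬(a ∨ ¬d))   [double negation]
≡ (a ∨ ¬d ∨ c) ∧ (¬c ∨ (¬a ∧ ¬¬d))   [De Morgan]
≡ (a ∨ ¬d ∨ c) ∧ (¬c ∨ (¬a ∧ d))   [double negation]
≡ (a ∧ ¬c) ∨ (a ∧ ¬a ∧ d) ∨ (¬d ∧ ¬c) ∨ (¬d ∧ ¬a ∧ d) ∨ (c ∧ ¬c) ∨ (c ∧ ¬a ∧ d)   [distribute ∧ over ∨]
≡ (a ∧ ¬c) ∨ (¬d ∧ ¬c) ∨ (c ∧ ¬a ∧ d)   [simplify]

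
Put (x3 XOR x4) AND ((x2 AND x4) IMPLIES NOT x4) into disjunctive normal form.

(x3 AND NOT x4) OR (NOT x3 AND x4 AND NOT x2)

(x3 XOR x4) AND ((x2 AND x4) IMPLIES NOT x4)
≡ ((x3 AND NOT x4) OR (NOT x3 AND x4)) AND ((x2 AND x4) IMPLIES NOT x4)   — expand XOR
≡ ((x3 AND NOT x4) OR (NOT x3 AND x4)) AND (NOT (x2 AND x4) OR NOT x4)   — eliminate IMPLIES
≡ ((x3 AND NOT x4) OR (NOT x3 AND x4)) AND (NOT x2 OR NOT x4 OR NOT x4)   — De Morgan
≡ (x3 AND NOT x4 AND NOT x2) OR (x3 AND NOT x4 AND NOT x4) OR (x3 AND NOT x4 AND NOT x4) OR (NOT x3 AND x4 AND NOT x2) OR (NOT x3 AND x4 AND NOT x4) OR (NOT x3 AND x4 AND NOT x4)   — distribute AND over OR
≡ (x3 AND NOT x4) OR (NOT x3 AND x4 AND NOT x2)   — simplify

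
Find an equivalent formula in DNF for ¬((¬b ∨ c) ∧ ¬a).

¬((¬b ∨ c) ∧ ¬a)
⇔ ¬(¬b ∨ c) ∨ ¬¬a   [De Morgan]
⇔ (¬¬b ∧ ¬c) ∨ ¬¬a   [De Morgan]
⇔ (b ∧ ¬c) ∨ ¬¬a   [double negation]
⇔ (b ∧ ¬c) ∨ a   [double negation]

(b ∧ ¬c) ∨ a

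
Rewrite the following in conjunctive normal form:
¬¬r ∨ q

r ∨ q

¬¬r ∨ q
⇔ r ∨ q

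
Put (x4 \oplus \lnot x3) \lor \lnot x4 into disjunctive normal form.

(x4 \land x3) \lor \lnot x4

(x4 \oplus \lnot x3) \lor \lnot x4
= (x4 \land \lnot \lnot x3) \lor (\lnot x4 \land \lnot x3) \lor \lnot x4   [expand \oplus]
= (x4 \land x3) \lor (\lnot x4 \land \lnot x3) \lor \lnot x4   [double negation]
= (x4 \land x3) \lor \lnot x4   [simplify]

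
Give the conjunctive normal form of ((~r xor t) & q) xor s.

(~r | t | s) & (r | ~t | s) & (q | s) & (r | t | ~q | ~s) & (~t | ~r | ~q | ~s)

((~r xor t) & q) xor s
≡ (((~r xor t) & q) | s) & ~((~r xor t) & q & s)
≡ (((~r | t) & ~(~r & t) & q) | s) & ~((~r xor t) & q & s)
≡ (((~r | t) & ~(~r & t) & q) | s) & ~((~r | t) & ~(~r & t) & q & s)
≡ (((~r | t) & (~~r | ~t) & q) | s) & ~((~r | t) & ~(~r & t) & q & s)
≡ (((~r | t) & (r | ~t) & q) | s) & ~((~r | t) & ~(~r & t) & q & s)
≡ (((~r | t) & (r | ~t) & q) | s) & (~(~r | t) | ~~(~r & t) | ~q | ~s)
≡ (((~r | t) & (r | ~t) & q) | s) & ((~~r & ~t) | ~~(~r & t) | ~q | ~s)
≡ (((~r | t) & (r | ~t) & q) | s) & ((r & ~t) | ~~(~r & t) | ~q | ~s)
≡ (((~r | t) & (r | ~t) & q) | s) & ((r & ~t) | (~r & t) | ~q | ~s)
≡ (~r | t | s) & (r | ~t | s) & (q | s) & (r | ~r | ~q | ~s) & (r | t | ~q | ~s) & (~t | ~r | ~q | ~s) & (~t | t | ~q | ~s)
≡ (~r | t | s) & (r | ~t | s) & (q | s) & (r | t | ~q | ~s) & (~t | ~r | ~q | ~s)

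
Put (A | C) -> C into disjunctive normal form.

(A | C) -> C
= ~(A | C) | C
= (~A & ~C) | C

(~A & ~C) | C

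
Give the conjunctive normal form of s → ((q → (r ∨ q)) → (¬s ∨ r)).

s → ((q → (r ∨ q)) → (¬s ∨ r))
= ¬s ∨ ((q → (r ∨ q)) → (¬s ∨ r))   [eliminate →]
= ¬s ∨ ¬(q → (r ∨ q)) ∨ ¬s ∨ r   [eliminate →]
= ¬s ∨ ¬(¬q ∨ r ∨ q) ∨ ¬s ∨ r   [eliminate →]
= ¬s ∨ (¬¬q ∧ ¬r ∧ ¬q) ∨ ¬s ∨ r   [De Morgan]
= ¬s ∨ (q ∧ ¬r ∧ ¬q) ∨ ¬s ∨ r   [double negation]
= (¬s ∨ q ∨ ¬s ∨ r) ∧ (¬s ∨ ¬r ∨ ¬s ∨ r) ∧ (¬s ∨ ¬q ∨ ¬s ∨ r)   [distribute ∨ over ∧]
= (¬s ∨ q ∨ r) ∧ (¬s ∨ ¬q ∨ r)   [simplify]

(¬s ∨ q ∨ r) ∧ (¬s ∨ ¬q ∨ r)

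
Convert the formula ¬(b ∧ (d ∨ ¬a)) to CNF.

(¬b ∨ ¬d) ∧ (¬b ∨ a)

¬(b ∧ (d ∨ ¬a))
≡ ¬b ∨ ¬(d ∨ ¬a)
≡ ¬b ∨ (¬d ∧ ¬¬a)
≡ ¬b ∨ (¬d ∧ a)
≡ (¬b ∨ ¬d) ∧ (¬b ∨ a)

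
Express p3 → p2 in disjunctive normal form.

¬p3 ∨ p2

p3 → p2
⇔ ¬p3 ∨ p2   (eliminate →)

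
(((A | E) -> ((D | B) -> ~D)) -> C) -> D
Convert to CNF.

(((A | E) -> ((D | B) -> ~D)) -> C) -> D
= ~(((A | E) -> ((D | B) -> ~D)) -> C) | D   [eliminate ->]
= ~(~((A | E) -> ((D | B) -> ~D)) | C) | D   [eliminate ->]
= ~(~(~(A | E) | ((D | B) -> ~D)) | C) | D   [eliminate ->]
= ~(~(~(A | E) | ~(D | B) | ~D) | C) | D   [eliminate ->]
= (~~(~(A | E) | ~(D | B) | ~D) & ~C) | D   [De Morgan]
= ((~(A | E) | ~(D | B) | ~D) & ~C) | D   [double negation]
= (((~A & ~E) | ~(D | B) | ~D) & ~C) | D   [De Morgan]
= (((~A & ~E) | (~D & ~B) | ~D) & ~C) | D   [De Morgan]
= (~A | ~D | ~D | D) & (~A | ~B | ~D | D) & (~E | ~D | ~D | D) & (~E | ~B | ~D | D) & (~C | D)   [distribute | over &]
= ~C | D   [simplify]

~C | D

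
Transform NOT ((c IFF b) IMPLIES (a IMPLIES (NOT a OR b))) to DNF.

NOT ((c IFF b) IMPLIES (a IMPLIES (NOT a OR b)))
≡ NOT (NOT (c IFF b) OR (a IMPLIES (NOT a OR b)))   (eliminate IMPLIES)
≡ NOT (NOT ((c IMPLIES b) AND (b IMPLIES c)) OR (a IMPLIES (NOT a OR b)))   (eliminate IFF)
≡ NOT (NOT ((NOT c OR b) AND (b IMPLIES c)) OR (a IMPLIES (NOT a OR b)))   (eliminate IMPLIES)
≡ NOT (NOT ((NOT c OR b) AND (NOT b OR c)) OR (a IMPLIES (NOT a OR b)))   (eliminate IMPLIES)
≡ NOT (NOT ((NOT c OR b) AND (NOT b OR c)) OR NOT a OR NOT a OR b)   (eliminate IMPLIES)
≡ NOT NOT ((NOT c OR b) AND (NOT b OR c)) AND NOT NOT a AND NOT NOT a AND NOT b   (De Morgan)
≡ (NOT c OR b) AND (NOT b OR c) AND NOT NOT a AND NOT NOT a AND NOT b   (double negation)
≡ (NOT c OR b) AND (NOT b OR c) AND a AND NOT NOT a AND NOT b   (double negation)
≡ (NOT c OR b) AND (NOT b OR c) AND a AND a AND NOT b   (double negation)
≡ (NOT c AND NOT b AND a AND a AND NOT b) OR (NOT c AND c AND a AND a AND NOT b) OR (b AND NOT b AND a AND a AND NOT b) OR (b AND c AND a AND a AND NOT b)   (distribute AND over OR)
≡ NOT c AND NOT b AND a   (simplify)

NOT c AND NOT b AND a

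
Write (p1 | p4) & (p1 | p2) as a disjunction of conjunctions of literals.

(p1 | p4) & (p1 | p2)
≡ (p1 & p1) | (p1 & p2) | (p4 & p1) | (p4 & p2)
≡ p1 | (p4 & p2)

p1 | (p4 & p2)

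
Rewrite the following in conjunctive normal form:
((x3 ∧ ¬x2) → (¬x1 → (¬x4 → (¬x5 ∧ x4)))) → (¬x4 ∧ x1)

((x3 ∧ ¬x2) → (¬x1 → (¬x4 → (¬x5 ∧ x4)))) → (¬x4 ∧ x1)
≡ ¬((x3 ∧ ¬x2) → (¬x1 → (¬x4 → (¬x5 ∧ x4)))) ∨ (¬x4 ∧ x1)   [eliminate →]
≡ ¬(¬(x3 ∧ ¬x2) ∨ (¬x1 → (¬x4 → (¬x5 ∧ x4)))) ∨ (¬x4 ∧ x1)   [eliminate →]
≡ ¬(¬(x3 ∧ ¬x2) ∨ ¬¬x1 ∨ (¬x4 → (¬x5 ∧ x4))) ∨ (¬x4 ∧ x1)   [eliminate →]
≡ ¬(¬(x3 ∧ ¬x2) ∨ ¬¬x1 ∨ ¬¬x4 ∨ (¬x5 ∧ x4)) ∨ (¬x4 ∧ x1)   [eliminate →]
≡ (¬¬(x3 ∧ ¬x2) ∧ ¬¬¬x1 ∧ ¬¬¬x4 ∧ ¬(¬x5 ∧ x4)) ∨ (¬x4 ∧ x1)   [De Morgan]
≡ (x3 ∧ ¬x2 ∧ ¬¬¬x1 ∧ ¬¬¬x4 ∧ ¬(¬x5 ∧ x4)) ∨ (¬x4 ∧ x1)   [double negation]
≡ (x3 ∧ ¬x2 ∧ ¬x1 ∧ ¬¬¬x4 ∧ ¬(¬x5 ∧ x4)) ∨ (¬x4 ∧ x1)   [double negation]
≡ (x3 ∧ ¬x2 ∧ ¬x1 ∧ ¬x4 ∧ ¬(¬x5 ∧ x4)) ∨ (¬x4 ∧ x1)   [double negation]
≡ (x3 ∧ ¬x2 ∧ ¬x1 ∧ ¬x4 ∧ (¬¬x5 ∨ ¬x4)) ∨ (¬x4 ∧ x1)   [De Morgan]
≡ (x3 ∧ ¬x2 ∧ ¬x1 ∧ ¬x4 ∧ (x5 ∨ ¬x4)) ∨ (¬x4 ∧ x1)   [double negation]
≡ (x3 ∨ ¬x4) ∧ (x3 ∨ x1) ∧ (¬x2 ∨ ¬x4) ∧ (¬x2 ∨ x1) ∧ (¬x1 ∨ ¬x4) ∧ (¬x1 ∨ x1) ∧ (¬x4 ∨ ¬x4) ∧ (¬x4 ∨ x1) ∧ (x5 ∨ ¬x4 ∨ ¬x4) ∧ (x5 ∨ ¬x4 ∨ x1)   [distribute ∨ over ∧]
≡ (x3 ∨ x1) ∧ (¬x2 ∨ x1) ∧ ¬x4   [simplify]

(x3 ∨ x1) ∧ (¬x2 ∨ x1) ∧ ¬x4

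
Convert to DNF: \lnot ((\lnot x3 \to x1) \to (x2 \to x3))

x1 \land x2 \land \lnot x3

\lnot ((\lnot x3 \to x1) \to (x2 \to x3))
= \lnot (\lnot (\lnot x3 \to x1) \lor (x2 \to x3))   — eliminate \to
= \lnot (\lnot (\lnot \lnot x3 \lor x1) \lor (x2 \to x3))   — eliminate \to
= \lnot (\lnot (\lnot \lnot x3 \lor x1) \lor \lnot x2 \lor x3)   — eliminate \to
= \lnot \lnot (\lnot \lnot x3 \lor x1) \land \lnot \lnot x2 \land \lnot x3   — De Morgan
= (\lnot \lnot x3 \lor x1) \land \lnot \lnot x2 \land \lnot x3   — double negation
= (x3 \lor x1) \land \lnot \lnot x2 \land \lnot x3   — double negation
= (x3 \lor x1) \land x2 \land \lnot x3   — double negation
= (x3 \land x2 \land \lnot x3) \lor (x1 \land x2 \land \lnot x3)   — distribute \land over \lor
= x1 \land x2 \land \lnot x3   — simplify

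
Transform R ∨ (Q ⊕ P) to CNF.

R ∨ (Q ⊕ P)
⇔ R ∨ ((Q ∨ P) ∧ ¬(Q ∧ P))   [expand ⊕]
⇔ R ∨ ((Q ∨ P) ∧ (¬Q ∨ ¬P))   [De Morgan]
⇔ (R ∨ Q ∨ P) ∧ (R ∨ ¬Q ∨ ¬P)   [distribute ∨ over ∧]

(R ∨ Q ∨ P) ∧ (R ∨ ¬Q ∨ ¬P)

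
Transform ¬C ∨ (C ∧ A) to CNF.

¬C ∨ (C ∧ A)
⇔ (¬C ∨ C) ∧ (¬C ∨ A)   [distribute ∨ over ∧]
⇔ ¬C ∨ A   [simplify]

¬C ∨ A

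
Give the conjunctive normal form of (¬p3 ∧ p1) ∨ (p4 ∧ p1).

(¬p3 ∧ p1) ∨ (p4 ∧ p1)
≡ (¬p3 ∨ p4) ∧ (¬p3 ∨ p1) ∧ (p1 ∨ p4) ∧ (p1 ∨ p1)   (distribute ∨ over ∧)
≡ (¬p3 ∨ p4) ∧ p1   (simplify)

(¬p3 ∨ p4) ∧ p1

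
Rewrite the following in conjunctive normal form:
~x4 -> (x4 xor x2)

x4 | x2

~x4 -> (x4 xor x2)
= ~~x4 | (x4 xor x2)   [eliminate ->]
= ~~x4 | ((x4 | x2) & ~(x4 & x2))   [expand xor]
= x4 | ((x4 | x2) & ~(x4 & x2))   [double negation]
= x4 | ((x4 | x2) & (~x4 | ~x2))   [De Morgan]
= (x4 | x4 | x2) & (x4 | ~x4 | ~x2)   [distribute | over &]
= x4 | x2   [simplify]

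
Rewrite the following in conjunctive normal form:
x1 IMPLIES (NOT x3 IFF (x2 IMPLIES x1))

x1 IMPLIES (NOT x3 IFF (x2 IMPLIES x1))
⇔ NOT x1 OR (NOT x3 IFF (x2 IMPLIES x1))   [eliminate IMPLIES]
⇔ NOT x1 OR ((NOT x3 IMPLIES (x2 IMPLIES x1)) AND ((x2 IMPLIES x1) IMPLIES NOT x3))   [eliminate IFF]
⇔ NOT x1 OR ((NOT NOT x3 OR (x2 IMPLIES x1)) AND ((x2 IMPLIES x1) IMPLIES NOT x3))   [eliminate IMPLIES]
⇔ NOT x1 OR ((NOT NOT x3 OR NOT x2 OR x1) AND ((x2 IMPLIES x1) IMPLIES NOT x3))   [eliminate IMPLIES]
⇔ NOT x1 OR ((NOT NOT x3 OR NOT x2 OR x1) AND (NOT (x2 IMPLIES x1) OR NOT x3))   [eliminate IMPLIES]
⇔ NOT x1 OR ((NOT NOT x3 OR NOT x2 OR x1) AND (NOT (NOT x2 OR x1) OR NOT x3))   [eliminate IMPLIES]
⇔ NOT x1 OR ((x3 OR NOT x2 OR x1) AND (NOT (NOT x2 OR x1) OR NOT x3))   [double negation]
⇔ NOT x1 OR ((x3 OR NOT x2 OR x1) AND ((NOT NOT x2 AND NOT x1) OR NOT x3))   [De Morgan]
⇔ NOT x1 OR ((x3 OR NOT x2 OR x1) AND ((x2 AND NOT x1) OR NOT x3))   [double negation]
⇔ (NOT x1 OR x3 OR NOT x2 OR x1) AND (NOT x1 OR x2 OR NOT x3) AND (NOT x1 OR NOT x1 OR NOT x3)   [distribute OR over AND]
⇔ NOT x1 OR NOT x3   [simplify]

NOT x1 OR NOT x3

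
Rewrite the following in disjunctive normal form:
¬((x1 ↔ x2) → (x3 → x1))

¬x1 ∧ ¬x2 ∧ x3

¬((x1 ↔ x2) → (x3 → x1))
= ¬(¬(x1 ↔ x2) ∨ (x3 → x1))   [eliminate →]
= ¬(¬((x1 → x2) ∧ (x2 → x1)) ∨ (x3 → x1))   [eliminate ↔]
= ¬(¬((¬x1 ∨ x2) ∧ (x2 → x1)) ∨ (x3 → x1))   [eliminate →]
= ¬(¬((¬x1 ∨ x2) ∧ (¬x2 ∨ x1)) ∨ (x3 → x1))   [eliminate →]
= ¬(¬((¬x1 ∨ x2) ∧ (¬x2 ∨ x1)) ∨ ¬x3 ∨ x1)   [eliminate →]
= ¬¬((¬x1 ∨ x2) ∧ (¬x2 ∨ x1)) ∧ ¬¬x3 ∧ ¬x1   [De Morgan]
= (¬x1 ∨ x2) ∧ (¬x2 ∨ x1) ∧ ¬¬x3 ∧ ¬x1   [double negation]
= (¬x1 ∨ x2) ∧ (¬x2 ∨ x1) ∧ x3 ∧ ¬x1   [double negation]
= (¬x1 ∧ ¬x2 ∧ x3 ∧ ¬x1) ∨ (¬x1 ∧ x1 ∧ x3 ∧ ¬x1) ∨ (x2 ∧ ¬x2 ∧ x3 ∧ ¬x1) ∨ (x2 ∧ x1 ∧ x3 ∧ ¬x1)   [distribute ∧ over ∨]
= ¬x1 ∧ ¬x2 ∧ x3   [simplify]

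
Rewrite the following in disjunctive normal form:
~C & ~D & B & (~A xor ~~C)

~C & ~D & B & (~A xor ~~C)
= ~C & ~D & B & ((~A & ~~~C) | (~~A & ~~C))   (expand xor)
= ~C & ~D & B & ((~A & ~C) | (~~A & ~~C))   (double negation)
= ~C & ~D & B & ((~A & ~C) | (A & ~~C))   (double negation)
= ~C & ~D & B & ((~A & ~C) | (A & C))   (double negation)
= (~C & ~D & B & ~A & ~C) | (~C & ~D & B & A & C)   (distribute & over |)
= ~C & ~D & B & ~A   (simplify)

~C & ~D & B & ~A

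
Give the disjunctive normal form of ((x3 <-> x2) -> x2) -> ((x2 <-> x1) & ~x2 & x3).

(~x3 & ~x2) | (~x2 & ~x1 & x3)

((x3 <-> x2) -> x2) -> ((x2 <-> x1) & ~x2 & x3)
= ~((x3 <-> x2) -> x2) | ((x2 <-> x1) & ~x2 & x3)   [eliminate ->]
= ~(~(x3 <-> x2) | x2) | ((x2 <-> x1) & ~x2 & x3)   [eliminate ->]
= ~(~((x3 -> x2) & (x2 -> x3)) | x2) | ((x2 <-> x1) & ~x2 & x3)   [eliminate <->]
= ~(~((~x3 | x2) & (x2 -> x3)) | x2) | ((x2 <-> x1) & ~x2 & x3)   [eliminate ->]
= ~(~((~x3 | x2) & (~x2 | x3)) | x2) | ((x2 <-> x1) & ~x2 & x3)   [eliminate ->]
= ~(~((~x3 | x2) & (~x2 | x3)) | x2) | ((x2 -> x1) & (x1 -> x2) & ~x2 & x3)   [eliminate <->]
= ~(~((~x3 | x2) & (~x2 | x3)) | x2) | ((~x2 | x1) & (x1 -> x2) & ~x2 & x3)   [eliminate ->]
= ~(~((~x3 | x2) & (~x2 | x3)) | x2) | ((~x2 | x1) & (~x1 | x2) & ~x2 & x3)   [eliminate ->]
= (~~((~x3 | x2) & (~x2 | x3)) & ~x2) | ((~x2 | x1) & (~x1 | x2) & ~x2 & x3)   [De Morgan]
= ((~x3 | x2) & (~x2 | x3) & ~x2) | ((~x2 | x1) & (~x1 | x2) & ~x2 & x3)   [double negation]
= (~x3 & ~x2 & ~x2) | (~x3 & x3 & ~x2) | (x2 & ~x2 & ~x2) | (x2 & x3 & ~x2) | (~x2 & ~x1 & ~x2 & x3) | (~x2 & x2 & ~x2 & x3) | (x1 & ~x1 & ~x2 & x3) | (x1 & x2 & ~x2 & x3)   [distribute & over |]
= (~x3 & ~x2) | (~x2 & ~x1 & x3)   [simplify]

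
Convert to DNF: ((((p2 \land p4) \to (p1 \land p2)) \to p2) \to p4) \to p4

(p2 \land \lnot p4) \lor p4

((((p2 \land p4) \to (p1 \land p2)) \to p2) \to p4) \to p4
≡ \lnot ((((p2 \land p4) \to (p1 \land p2)) \to p2) \to p4) \lor p4   [eliminate \to]
≡ \lnot (\lnot (((p2 \land p4) \to (p1 \land p2)) \to p2) \lor p4) \lor p4   [eliminate \to]
≡ \lnot (\lnot (\lnot ((p2 \land p4) \to (p1 \land p2)) \lor p2) \lor p4) \lor p4   [eliminate \to]
≡ \lnot (\lnot (\lnot (\lnot (p2 \land p4) \lor (p1 \land p2)) \lor p2) \lor p4) \lor p4   [eliminate \to]
≡ (\lnot \lnot (\lnot (\lnot (p2 \land p4) \lor (p1 \land p2)) \lor p2) \land \lnot p4) \lor p4   [De Morgan]
≡ ((\lnot (\lnot (p2 \land p4) \lor (p1 \land p2)) \lor p2) \land \lnot p4) \lor p4   [double negation]
≡ (((\lnot \lnot (p2 \land p4) \land \lnot (p1 \land p2)) \lor p2) \land \lnot p4) \lor p4   [De Morgan]
≡ (((p2 \land p4 \land \lnot (p1 \land p2)) \lor p2) \land \lnot p4) \lor p4   [double negation]
≡ (((p2 \land p4 \land (\lnot p1 \lor \lnot p2)) \lor p2) \land \lnot p4) \lor p4   [De Morgan]
≡ (p2 \land p4 \land \lnot p1 \land \lnot p4) \lor (p2 \land p4 \land \lnot p2 \land \lnot p4) \lor (p2 \land \lnot p4) \lor p4   [distribute \land over \lor]
≡ (p2 \land \lnot p4) \lor p4   [simplify]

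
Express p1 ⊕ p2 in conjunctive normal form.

(p1 ∨ p2) ∧ (¬p1 ∨ ¬p2)

p1 ⊕ p2
≡ (p1 ∨ p2) ∧ ¬(p1 ∧ p2)   [expand ⊕]
≡ (p1 ∨ p2) ∧ (¬p1 ∨ ¬p2)   [De Morgan]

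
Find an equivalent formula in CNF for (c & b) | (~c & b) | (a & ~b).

(c & b) | (~c & b) | (a & ~b)
≡ (c | ~c | a) & (c | ~c | ~b) & (c | b | a) & (c | b | ~b) & (b | ~c | a) & (b | ~c | ~b) & (b | b | a) & (b | b | ~b)   [distribute | over &]
≡ b | a   [simplify]

b | a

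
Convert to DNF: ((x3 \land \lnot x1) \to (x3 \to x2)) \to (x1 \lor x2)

(x3 \land \lnot x1 \land \lnot x2) \lor x1 \lor x2

((x3 \land \lnot x1) \to (x3 \to x2)) \to (x1 \lor x2)
= \lnot ((x3 \land \lnot x1) \to (x3 \to x2)) \lor x1 \lor x2   — eliminate \to
= \lnot (\lnot (x3 \land \lnot x1) \lor (x3 \to x2)) \lor x1 \lor x2   — eliminate \to
= \lnot (\lnot (x3 \land \lnot x1) \lor \lnot x3 \lor x2) \lor x1 \lor x2   — eliminate \to
= (\lnot \lnot (x3 \land \lnot x1) \land \lnot \lnot x3 \land \lnot x2) \lor x1 \lor x2   — De Morgan
= (x3 \land \lnot x1 \land \lnot \lnot x3 \land \lnot x2) \lor x1 \lor x2   — double negation
= (x3 \land \lnot x1 \land x3 \land \lnot x2) \lor x1 \lor x2   — double negation
= (x3 \land \lnot x1 \land \lnot x2) \lor x1 \lor x2   — simplify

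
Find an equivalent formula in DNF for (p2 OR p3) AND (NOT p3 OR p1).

(p2 AND NOT p3) OR (p2 AND p1) OR (p3 AND p1)

(p2 OR p3) AND (NOT p3 OR p1)
⇔ (p2 AND NOT p3) OR (p2 AND p1) OR (p3 AND NOT p3) OR (p3 AND p1)   — distribute AND over OR
⇔ (p2 AND NOT p3) OR (p2 AND p1) OR (p3 AND p1)   — simplify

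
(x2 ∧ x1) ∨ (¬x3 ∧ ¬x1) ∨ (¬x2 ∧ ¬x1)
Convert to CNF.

(x2 ∨ ¬x1) ∧ (x1 ∨ ¬x3 ∨ ¬x2)

(x2 ∧ x1) ∨ (¬x3 ∧ ¬x1) ∨ (¬x2 ∧ ¬x1)
≡ (x2 ∨ ¬x3 ∨ ¬x2) ∧ (x2 ∨ ¬x3 ∨ ¬x1) ∧ (x2 ∨ ¬x1 ∨ ¬x2) ∧ (x2 ∨ ¬x1 ∨ ¬x1) ∧ (x1 ∨ ¬x3 ∨ ¬x2) ∧ (x1 ∨ ¬x3 ∨ ¬x1) ∧ (x1 ∨ ¬x1 ∨ ¬x2) ∧ (x1 ∨ ¬x1 ∨ ¬x1)
≡ (x2 ∨ ¬x1) ∧ (x1 ∨ ¬x3 ∨ ¬x2)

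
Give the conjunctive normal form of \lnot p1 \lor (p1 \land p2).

\lnot p1 \lor p2

\lnot p1 \lor (p1 \land p2)
⇔ (\lnot p1 \lor p1) \land (\lnot p1 \lor p2)
⇔ \lnot p1 \lor p2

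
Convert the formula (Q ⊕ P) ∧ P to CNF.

(¬Q ∨ ¬P) ∧ P

(Q ⊕ P) ∧ P
≡ (Q ∨ P) ∧ ¬(Q ∧ P) ∧ P   — expand ⊕
≡ (Q ∨ P) ∧ (¬Q ∨ ¬P) ∧ P   — De Morgan
≡ (¬Q ∨ ¬P) ∧ P   — simplify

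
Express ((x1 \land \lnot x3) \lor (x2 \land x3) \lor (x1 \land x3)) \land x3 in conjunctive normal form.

(x1 \lor x2) \land x3

((x1 \land \lnot x3) \lor (x2 \land x3) \lor (x1 \land x3)) \land x3
= (x1 \lor x2 \lor x1) \land (x1 \lor x2 \lor x3) \land (x1 \lor x3 \lor x1) \land (x1 \lor x3 \lor x3) \land (\lnot x3 \lor x2 \lor x1) \land (\lnot x3 \lor x2 \lor x3) \land (\lnot x3 \lor x3 \lor x1) \land (\lnot x3 \lor x3 \lor x3) \land x3   [distribute \lor over \land]
= (x1 \lor x2) \land x3   [simplify]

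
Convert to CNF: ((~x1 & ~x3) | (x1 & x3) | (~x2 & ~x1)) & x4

(~x1 | x3) & (~x3 | x1 | ~x2) & x4

((~x1 & ~x3) | (x1 & x3) | (~x2 & ~x1)) & x4
≡ (~x1 | x1 | ~x2) & (~x1 | x1 | ~x1) & (~x1 | x3 | ~x2) & (~x1 | x3 | ~x1) & (~x3 | x1 | ~x2) & (~x3 | x1 | ~x1) & (~x3 | x3 | ~x2) & (~x3 | x3 | ~x1) & x4   [distribute | over &]
≡ (~x1 | x3) & (~x3 | x1 | ~x2) & x4   [simplify]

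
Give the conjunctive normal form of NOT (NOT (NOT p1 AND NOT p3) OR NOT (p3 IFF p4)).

NOT p1 AND NOT p3 AND (NOT p4 OR p3)

NOT (NOT (NOT p1 AND NOT p3) OR NOT (p3 IFF p4))
≡ NOT (NOT (NOT p1 AND NOT p3) OR NOT ((p3 IMPLIES p4) AND (p4 IMPLIES p3)))   [eliminate IFF]
≡ NOT (NOT (NOT p1 AND NOT p3) OR NOT ((NOT p3 OR p4) AND (p4 IMPLIES p3)))   [eliminate IMPLIES]
≡ NOT (NOT (NOT p1 AND NOT p3) OR NOT ((NOT p3 OR p4) AND (NOT p4 OR p3)))   [eliminate IMPLIES]
≡ NOT NOT (NOT p1 AND NOT p3) AND NOT NOT ((NOT p3 OR p4) AND (NOT p4 OR p3))   [De Morgan]
≡ NOT p1 AND NOT p3 AND NOT NOT ((NOT p3 OR p4) AND (NOT p4 OR p3))   [double negation]
≡ NOT p1 AND NOT p3 AND (NOT p3 OR p4) AND (NOT p4 OR p3)   [double negation]
≡ NOT p1 AND NOT p3 AND (NOT p4 OR p3)   [simplify]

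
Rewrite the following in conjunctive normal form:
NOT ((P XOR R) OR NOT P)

(NOT P OR R) AND P

NOT ((P XOR R) OR NOT P)
≡ NOT (((P OR R) AND NOT (P AND R)) OR NOT P)
≡ NOT ((P OR R) AND NOT (P AND R)) AND NOT NOT P
≡ (NOT (P OR R) OR NOT NOT (P AND R)) AND NOT NOT P
≡ ((NOT P AND NOT R) OR NOT NOT (P AND R)) AND NOT NOT P
≡ ((NOT P AND NOT R) OR (P AND R)) AND NOT NOT P
≡ ((NOT P AND NOT R) OR (P AND R)) AND P
≡ (NOT P OR P) AND (NOT P OR R) AND (NOT R OR P) AND (NOT R OR R) AND P
≡ (NOT P OR R) AND P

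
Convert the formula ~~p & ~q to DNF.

~~p & ~q
= p & ~q   — double negation

p & ~q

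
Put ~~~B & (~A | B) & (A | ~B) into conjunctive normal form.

~~~B & (~A | B) & (A | ~B)
= ~B & (~A | B) & (A | ~B)   [double negation]
= ~B & (~A | B)   [simplify]

~B & (~A | B)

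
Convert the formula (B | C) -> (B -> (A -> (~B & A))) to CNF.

(B | C) -> (B -> (A -> (~B & A)))
= ~(B | C) | (B -> (A -> (~B & A)))   — eliminate ->
= ~(B | C) | ~B | (A -> (~B & A))   — eliminate ->
= ~(B | C) | ~B | ~A | (~B & A)   — eliminate ->
= (~B & ~C) | ~B | ~A | (~B & A)   — De Morgan
= (~B | ~B | ~A | ~B) & (~B | ~B | ~A | A) & (~C | ~B | ~A | ~B) & (~C | ~B | ~A | A)   — distribute | over &
= ~B | ~A   — simplify

~B | ~A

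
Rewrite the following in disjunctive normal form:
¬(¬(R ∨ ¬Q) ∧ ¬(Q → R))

R ∨ ¬Q

¬(¬(R ∨ ¬Q) ∧ ¬(Q → R))
= ¬(¬(R ∨ ¬Q) ∧ ¬(¬Q ∨ R))   [eliminate →]
= ¬¬(R ∨ ¬Q) ∨ ¬¬(¬Q ∨ R)   [De Morgan]
= R ∨ ¬Q ∨ ¬¬(¬Q ∨ R)   [double negation]
= R ∨ ¬Q ∨ ¬Q ∨ R   [double negation]
= R ∨ ¬Q   [simplify]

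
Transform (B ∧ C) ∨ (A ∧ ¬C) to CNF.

(B ∨ A) ∧ (B ∨ ¬C) ∧ (C ∨ A)

(B ∧ C) ∨ (A ∧ ¬C)
= (B ∨ A) ∧ (B ∨ ¬C) ∧ (C ∨ A) ∧ (C ∨ ¬C)   [distribute ∨ over ∧]
= (B ∨ A) ∧ (B ∨ ¬C) ∧ (C ∨ A)   [simplify]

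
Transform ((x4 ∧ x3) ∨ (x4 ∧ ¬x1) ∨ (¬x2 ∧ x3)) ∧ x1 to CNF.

(x4 ∨ ¬x2) ∧ (x4 ∨ x3) ∧ (x3 ∨ ¬x1) ∧ x1

((x4 ∧ x3) ∨ (x4 ∧ ¬x1) ∨ (¬x2 ∧ x3)) ∧ x1
≡ (x4 ∨ x4 ∨ ¬x2) ∧ (x4 ∨ x4 ∨ x3) ∧ (x4 ∨ ¬x1 ∨ ¬x2) ∧ (x4 ∨ ¬x1 ∨ x3) ∧ (x3 ∨ x4 ∨ ¬x2) ∧ (x3 ∨ x4 ∨ x3) ∧ (x3 ∨ ¬x1 ∨ ¬x2) ∧ (x3 ∨ ¬x1 ∨ x3) ∧ x1   — distribute ∨ over ∧
≡ (x4 ∨ ¬x2) ∧ (x4 ∨ x3) ∧ (x3 ∨ ¬x1) ∧ x1   — simplify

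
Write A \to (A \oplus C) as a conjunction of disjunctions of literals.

A \to (A \oplus C)
= \lnot A \lor (A \oplus C)   [eliminate \to]
= \lnot A \lor ((A \lor C) \land \lnot (A \land C))   [expand \oplus]
= \lnot A \lor ((A \lor C) \land (\lnot A \lor \lnot C))   [De Morgan]
= (\lnot A \lor A \lor C) \land (\lnot A \lor \lnot A \lor \lnot C)   [distribute \lor over \land]
= \lnot A \lor \lnot C   [simplify]

\lnot A \lor \lnot C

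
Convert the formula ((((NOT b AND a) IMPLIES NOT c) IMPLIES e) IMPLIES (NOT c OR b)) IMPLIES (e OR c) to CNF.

c OR e

((((NOT b AND a) IMPLIES NOT c) IMPLIES e) IMPLIES (NOT c OR b)) IMPLIES (e OR c)
≡ NOT ((((NOT b AND a) IMPLIES NOT c) IMPLIES e) IMPLIES (NOT c OR b)) OR e OR c   [eliminate IMPLIES]
≡ NOT (NOT (((NOT b AND a) IMPLIES NOT c) IMPLIES e) OR NOT c OR b) OR e OR c   [eliminate IMPLIES]
≡ NOT (NOT (NOT ((NOT b AND a) IMPLIES NOT c) OR e) OR NOT c OR b) OR e OR c   [eliminate IMPLIES]
≡ NOT (NOT (NOT (NOT (NOT b AND a) OR NOT c) OR e) OR NOT c OR b) OR e OR c   [eliminate IMPLIES]
≡ (NOT NOT (NOT (NOT (NOT b AND a) OR NOT c) OR e) AND NOT NOT c AND NOT b) OR e OR c   [De Morgan]
≡ ((NOT (NOT (NOT b AND a) OR NOT c) OR e) AND NOT NOT c AND NOT b) OR e OR c   [double negation]
≡ (((NOT NOT (NOT b AND a) AND NOT NOT c) OR e) AND NOT NOT c AND NOT b) OR e OR c   [De Morgan]
≡ (((NOT b AND a AND NOT NOT c) OR e) AND NOT NOT c AND NOT b) OR e OR c   [double negation]
≡ (((NOT b AND a AND c) OR e) AND NOT NOT c AND NOT b) OR e OR c   [double negation]
≡ (((NOT b AND a AND c) OR e) AND c AND NOT b) OR e OR c   [double negation]
≡ (NOT b OR e OR e OR c) AND (a OR e OR e OR c) AND (c OR e OR e OR c) AND (c OR e OR c) AND (NOT b OR e OR c)   [distribute OR over AND]
≡ c OR e   [simplify]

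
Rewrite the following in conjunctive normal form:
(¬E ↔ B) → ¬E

¬E ∨ B

(¬E ↔ B) → ¬E
⇔ ¬(¬E ↔ B) ∨ ¬E
⇔ ¬((¬E → B) ∧ (B → ¬E)) ∨ ¬E
⇔ ¬((¬¬E ∨ B) ∧ (B → ¬E)) ∨ ¬E
⇔ ¬((¬¬E ∨ B) ∧ (¬B ∨ ¬E)) ∨ ¬E
⇔ ¬(¬¬E ∨ B) ∨ ¬(¬B ∨ ¬E) ∨ ¬E
⇔ (¬¬¬E ∧ ¬B) ∨ ¬(¬B ∨ ¬E) ∨ ¬E
⇔ (¬E ∧ ¬B) ∨ ¬(¬B ∨ ¬E) ∨ ¬E
⇔ (¬E ∧ ¬B) ∨ (¬¬B ∧ ¬¬E) ∨ ¬E
⇔ (¬E ∧ ¬B) ∨ (B ∧ ¬¬E) ∨ ¬E
⇔ (¬E ∧ ¬B) ∨ (B ∧ E) ∨ ¬E
⇔ (¬E ∨ B ∨ ¬E) ∧ (¬E ∨ E ∨ ¬E) ∧ (¬B ∨ B ∨ ¬E) ∧ (¬B ∨ E ∨ ¬E)
⇔ ¬E ∨ B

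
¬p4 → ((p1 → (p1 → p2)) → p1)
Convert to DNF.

¬p4 → ((p1 → (p1 → p2)) → p1)
= ¬¬p4 ∨ ((p1 → (p1 → p2)) → p1)   (eliminate →)
= ¬¬p4 ∨ ¬(p1 → (p1 → p2)) ∨ p1   (eliminate →)
= ¬¬p4 ∨ ¬(¬p1 ∨ (p1 → p2)) ∨ p1   (eliminate →)
= ¬¬p4 ∨ ¬(¬p1 ∨ ¬p1 ∨ p2) ∨ p1   (eliminate →)
= p4 ∨ ¬(¬p1 ∨ ¬p1 ∨ p2) ∨ p1   (double negation)
= p4 ∨ ¬¬p1 ∧ ¬¬p1 ∧ ¬p2 ∨ p1   (De Morgan)
= p4 ∨ p1 ∧ ¬¬p1 ∧ ¬p2 ∨ p1   (double negation)
= p4 ∨ p1 ∧ p1 ∧ ¬p2 ∨ p1   (double negation)
= p4 ∨ p1   (simplify)

p4 ∨ p1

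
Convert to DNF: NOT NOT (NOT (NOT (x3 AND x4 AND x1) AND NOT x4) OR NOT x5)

x4 OR NOT x5

NOT NOT (NOT (NOT (x3 AND x4 AND x1) AND NOT x4) OR NOT x5)
≡ NOT (NOT (x3 AND x4 AND x1) AND NOT x4) OR NOT x5   [double negation]
≡ NOT NOT (x3 AND x4 AND x1) OR NOT NOT x4 OR NOT x5   [De Morgan]
≡ (x3 AND x4 AND x1) OR NOT NOT x4 OR NOT x5   [double negation]
≡ (x3 AND x4 AND x1) OR x4 OR NOT x5   [double negation]
≡ x4 OR NOT x5   [simplify]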